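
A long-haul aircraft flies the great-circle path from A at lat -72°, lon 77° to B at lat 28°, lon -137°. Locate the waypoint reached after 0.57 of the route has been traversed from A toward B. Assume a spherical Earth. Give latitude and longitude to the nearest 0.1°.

≈ lat -27.5°, lon -149.7°

Write both endpoints as unit vectors p₁, p₂ with components (cos φ cos λ, cos φ sin λ, sin φ).
The central angle between the endpoints is δ = arccos(p₁·p₂) ≈ 2.309 rad (132.3°).
Interpolate at f = 0.57 with slerp weights a = sin((1−f)δ)/sin δ ≈ 1.132, b = sin(fδ)/sin δ ≈ 1.308.
p = a·p₁ + b·p₂ ≈ (-0.766, -0.447, -0.463); φ = arcsin(p_z) ≈ -27.55°, λ = atan2(p_y, p_x) ≈ -149.74°.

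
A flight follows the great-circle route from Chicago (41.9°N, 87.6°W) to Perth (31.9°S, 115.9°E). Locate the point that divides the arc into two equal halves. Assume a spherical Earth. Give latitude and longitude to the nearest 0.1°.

≈ 22.3°N, 176.6°E

From cos δ = sin φ₁ sin φ₂ + cos φ₁ cos φ₂ cos Δλ, the central angle is δ ≈ 2.772 rad (158.8°).
Interpolate at f = 1/2 with slerp weights a = sin((1−f)δ)/sin δ ≈ 2.720, b = sin(fδ)/sin δ ≈ 2.720.
p = a·p₁ + b·p₂ ≈ (-0.924, 0.055, 0.379); φ = arcsin(p_z) ≈ 22.28°, λ = atan2(p_y, p_x) ≈ 176.62°.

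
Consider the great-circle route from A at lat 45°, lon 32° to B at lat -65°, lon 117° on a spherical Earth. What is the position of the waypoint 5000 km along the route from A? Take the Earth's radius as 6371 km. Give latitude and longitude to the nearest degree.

≈ lat 4°, lon 54°

Convert each endpoint to a unit vector on the sphere (x = cos φ cos λ, y = cos φ sin λ, z = sin φ).
The central angle between the endpoints is δ = arccos(p₁·p₂) ≈ 2.233 rad (127.9°). The total great-circle distance is δ·R ≈ 2.233 × 6371 ≈ 14226 km, so the target fraction is f = 5000/14226 ≈ 0.351.
Interpolate at f ≈ 0.351 with slerp weights a = sin((1−f)δ)/sin δ ≈ 1.258, b = sin(fδ)/sin δ ≈ 0.896.
p = a·p₁ + b·p₂ ≈ (0.583, 0.809, 0.078); φ = arcsin(p_z) ≈ 4.46°, λ = atan2(p_y, p_x) ≈ 54.23°.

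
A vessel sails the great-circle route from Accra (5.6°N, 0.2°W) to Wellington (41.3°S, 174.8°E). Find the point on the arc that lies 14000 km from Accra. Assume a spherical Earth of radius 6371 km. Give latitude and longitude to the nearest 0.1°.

From cos δ = sin φ₁ sin φ₂ + cos φ₁ cos φ₂ cos Δλ, the central angle is δ ≈ 2.514 rad (144.0°). The total great-circle distance is δ·R ≈ 2.514 × 6371 ≈ 16014 km, so the target fraction is f = 14000/16014 ≈ 0.874.
Interpolate at f ≈ 0.874 with slerp weights a = sin((1−f)δ)/sin δ ≈ 0.529, b = sin(fδ)/sin δ ≈ 1.379.
p = a·p₁ + b·p₂ ≈ (-0.505, 0.092, -0.858); φ = arcsin(p_z) ≈ -59.13°, λ = atan2(p_y, p_x) ≈ 169.67°.

≈ 59.1°S, 169.7°E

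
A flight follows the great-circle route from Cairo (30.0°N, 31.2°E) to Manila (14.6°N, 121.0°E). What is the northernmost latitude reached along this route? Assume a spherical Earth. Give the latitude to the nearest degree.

The great circle lies in the plane with unit normal n̂ = (p₁ × p₂)/|p₁ × p₂|.
Here n̂_z ≈ +0.845; the vertex latitude is φ_max = arccos|n̂_z| ≈ 32.3°.

≈ 32°N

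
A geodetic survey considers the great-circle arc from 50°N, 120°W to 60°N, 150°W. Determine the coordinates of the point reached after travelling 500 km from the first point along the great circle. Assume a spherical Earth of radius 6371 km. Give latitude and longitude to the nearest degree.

≈ 53°N, 126°W

Write both endpoints as unit vectors p₁, p₂ with components (cos φ cos λ, cos φ sin λ, sin φ).
The central angle between the endpoints is δ = arccos(p₁·p₂) ≈ 0.343 rad (19.7°). The total great-circle distance is δ·R ≈ 0.343 × 6371 ≈ 2185 km, so the target fraction is f = 500/2185 ≈ 0.229.
Interpolate at f ≈ 0.229 with slerp weights a = sin((1−f)δ)/sin δ ≈ 0.777, b = sin(fδ)/sin δ ≈ 0.233.
p = a·p₁ + b·p₂ ≈ (-0.351, -0.491, 0.797); φ = arcsin(p_z) ≈ 52.88°, λ = atan2(p_y, p_x) ≈ -125.54°.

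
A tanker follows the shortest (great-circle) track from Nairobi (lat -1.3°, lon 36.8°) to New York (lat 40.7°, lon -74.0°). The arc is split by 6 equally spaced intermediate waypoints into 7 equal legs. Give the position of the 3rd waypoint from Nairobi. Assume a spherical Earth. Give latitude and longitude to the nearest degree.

≈ lat 28°, lon 0°

Convert each endpoint to a unit vector on the sphere (x = cos φ cos λ, y = cos φ sin λ, z = sin φ).
The central angle between the endpoints is δ = arccos(p₁·p₂) ≈ 1.859 rad (106.5°).
Interpolate at f = 3/7 with slerp weights a = sin((1−f)δ)/sin δ ≈ 0.911, b = sin(fδ)/sin δ ≈ 0.746.
p = a·p₁ + b·p₂ ≈ (0.885, 0.002, 0.466); φ = arcsin(p_z) ≈ 27.75°, λ = atan2(p_y, p_x) ≈ 0.13°.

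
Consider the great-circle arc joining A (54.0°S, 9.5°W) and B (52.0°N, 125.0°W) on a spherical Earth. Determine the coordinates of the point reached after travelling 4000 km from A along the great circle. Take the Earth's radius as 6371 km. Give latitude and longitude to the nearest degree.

≈ (31°S, 48°W)

Write both endpoints as unit vectors p₁, p₂ with components (cos φ cos λ, cos φ sin λ, sin φ).
The central angle between the endpoints is δ = arccos(p₁·p₂) ≈ 2.487 rad (142.5°). The total great-circle distance is δ·R ≈ 2.487 × 6371 ≈ 15845 km, so the target fraction is f = 4000/15845 ≈ 0.252.
Interpolate at f ≈ 0.252 with slerp weights a = sin((1−f)δ)/sin δ ≈ 1.575, b = sin(fδ)/sin δ ≈ 0.965.
p = a·p₁ + b·p₂ ≈ (0.572, -0.639, -0.514); φ = arcsin(p_z) ≈ -30.91°, λ = atan2(p_y, p_x) ≈ -48.17°.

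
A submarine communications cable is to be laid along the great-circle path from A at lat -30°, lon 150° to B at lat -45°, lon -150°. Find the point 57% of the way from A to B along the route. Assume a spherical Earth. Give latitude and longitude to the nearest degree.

≈ lat -43°, lon -179°

The haversine formula gives a central angle δ ≈ 0.850 rad (48.7°) between the endpoints.
Interpolate at f = 0.57 with slerp weights a = sin((1−f)δ)/sin δ ≈ 0.476, b = sin(fδ)/sin δ ≈ 0.620.
p = a·p₁ + b·p₂ ≈ (-0.737, -0.013, -0.676); φ = arcsin(p_z) ≈ -42.56°, λ = atan2(p_y, p_x) ≈ -178.97°.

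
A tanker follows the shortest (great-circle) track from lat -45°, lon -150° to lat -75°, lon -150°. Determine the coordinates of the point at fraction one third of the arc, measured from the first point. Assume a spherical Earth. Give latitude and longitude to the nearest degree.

From cos δ = sin φ₁ sin φ₂ + cos φ₁ cos φ₂ cos Δλ, the central angle is δ ≈ 0.524 rad (30.0°).
Interpolate at f = 1/3 with slerp weights a = sin((1−f)δ)/sin δ ≈ 0.684, b = sin(fδ)/sin δ ≈ 0.347.
p = a·p₁ + b·p₂ ≈ (-0.497, -0.287, -0.819); φ = arcsin(p_z) ≈ -55.00°, λ = atan2(p_y, p_x) ≈ -150.00°.

≈ lat -55°, lon -150°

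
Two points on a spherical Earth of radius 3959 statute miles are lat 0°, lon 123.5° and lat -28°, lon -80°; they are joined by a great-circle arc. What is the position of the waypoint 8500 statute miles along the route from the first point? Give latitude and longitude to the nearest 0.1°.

≈ lat -42.1°, lon -99.2°

Write both endpoints as unit vectors p₁, p₂ with components (cos φ cos λ, cos φ sin λ, sin φ).
The central angle between the endpoints is δ = arccos(p₁·p₂) ≈ 2.514 rad (144.1°). The total great-circle distance is δ·R ≈ 2.514 × 3959 ≈ 9955 mi, so the target fraction is f = 8500/9955 ≈ 0.854.
Interpolate at f ≈ 0.854 with slerp weights a = sin((1−f)δ)/sin δ ≈ 0.612, b = sin(fδ)/sin δ ≈ 1.429.
p = a·p₁ + b·p₂ ≈ (-0.119, -0.732, -0.671); φ = arcsin(p_z) ≈ -42.13°, λ = atan2(p_y, p_x) ≈ -99.22°.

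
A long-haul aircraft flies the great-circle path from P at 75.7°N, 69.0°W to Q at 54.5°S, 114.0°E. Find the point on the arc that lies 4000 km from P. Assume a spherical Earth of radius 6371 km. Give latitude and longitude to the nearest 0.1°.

≈ 68.2°N, 118.6°E

Convert each endpoint to a unit vector on the sphere (x = cos φ cos λ, y = cos φ sin λ, z = sin φ).
The central angle between the endpoints is δ = arccos(p₁·p₂) ≈ 2.771 rad (158.8°). The total great-circle distance is δ·R ≈ 2.771 × 6371 ≈ 17654 km, so the target fraction is f = 4000/17654 ≈ 0.227.
Interpolate at f ≈ 0.227 with slerp weights a = sin((1−f)δ)/sin δ ≈ 2.321, b = sin(fδ)/sin δ ≈ 1.622.
p = a·p₁ + b·p₂ ≈ (-0.178, 0.325, 0.929); φ = arcsin(p_z) ≈ 68.25°, λ = atan2(p_y, p_x) ≈ 118.64°.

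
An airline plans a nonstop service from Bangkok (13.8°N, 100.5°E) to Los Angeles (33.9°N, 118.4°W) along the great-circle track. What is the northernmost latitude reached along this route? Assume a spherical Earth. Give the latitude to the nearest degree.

The great circle lies in the plane with unit normal n̂ = (p₁ × p₂)/|p₁ × p₂|.
Here n̂_z ≈ +0.582; the vertex latitude is φ_max = arccos|n̂_z| ≈ 54.4°.
Check via Clairaut: cos φ_max = |cos φ₁| · sin C = cos(13.8°)·sin(36.8°) ≈ 0.582, again giving ≈ 54.4°.

≈ 54°N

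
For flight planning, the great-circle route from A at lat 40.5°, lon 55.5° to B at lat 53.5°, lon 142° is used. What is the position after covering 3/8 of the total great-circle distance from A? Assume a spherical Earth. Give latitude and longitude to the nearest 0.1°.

≈ lat 53.0°, lon 80.9°

Convert each endpoint to a unit vector on the sphere (x = cos φ cos λ, y = cos φ sin λ, z = sin φ).
The central angle between the endpoints is δ = arccos(p₁·p₂) ≈ 0.989 rad (56.7°).
Interpolate at f = 3/8 with slerp weights a = sin((1−f)δ)/sin δ ≈ 0.694, b = sin(fδ)/sin δ ≈ 0.434.
p = a·p₁ + b·p₂ ≈ (0.095, 0.594, 0.799); φ = arcsin(p_z) ≈ 53.05°, λ = atan2(p_y, p_x) ≈ 80.87°.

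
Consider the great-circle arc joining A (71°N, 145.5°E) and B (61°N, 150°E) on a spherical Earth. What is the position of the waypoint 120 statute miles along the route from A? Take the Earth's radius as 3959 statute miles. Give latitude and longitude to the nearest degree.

≈ (69°N, 147°E)

Write both endpoints as unit vectors p₁, p₂ with components (cos φ cos λ, cos φ sin λ, sin φ).
The central angle between the endpoints is δ = arccos(p₁·p₂) ≈ 0.177 rad (10.2°). The total great-circle distance is δ·R ≈ 0.177 × 3959 ≈ 702 mi, so the target fraction is f = 120/702 ≈ 0.171.
Interpolate at f ≈ 0.171 with slerp weights a = sin((1−f)δ)/sin δ ≈ 0.830, b = sin(fδ)/sin δ ≈ 0.172.
p = a·p₁ + b·p₂ ≈ (-0.295, 0.195, 0.935); φ = arcsin(p_z) ≈ 69.30°, λ = atan2(p_y, p_x) ≈ 146.56°.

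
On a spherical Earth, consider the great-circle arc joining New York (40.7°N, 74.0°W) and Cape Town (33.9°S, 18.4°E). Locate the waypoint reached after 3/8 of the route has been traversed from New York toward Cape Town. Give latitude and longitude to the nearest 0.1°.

≈ 15.1°N, 35.1°W

From cos δ = sin φ₁ sin φ₂ + cos φ₁ cos φ₂ cos Δλ, the central angle is δ ≈ 1.971 rad (113.0°).
Interpolate at f = 3/8 with slerp weights a = sin((1−f)δ)/sin δ ≈ 1.024, b = sin(fδ)/sin δ ≈ 0.732.
p = a·p₁ + b·p₂ ≈ (0.790, -0.555, 0.260); φ = arcsin(p_z) ≈ 15.06°, λ = atan2(p_y, p_x) ≈ -35.07°.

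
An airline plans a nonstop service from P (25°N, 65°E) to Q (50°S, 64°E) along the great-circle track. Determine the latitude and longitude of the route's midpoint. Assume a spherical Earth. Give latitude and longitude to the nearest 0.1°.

≈ (12.5°S, 64.6°E)

Convert each endpoint to a unit vector on the sphere (x = cos φ cos λ, y = cos φ sin λ, z = sin φ).
The central angle between the endpoints is δ = arccos(p₁·p₂) ≈ 1.309 rad (75.0°).
Interpolate at f = 1/2 with slerp weights a = sin((1−f)δ)/sin δ ≈ 0.630, b = sin(fδ)/sin δ ≈ 0.630.
p = a·p₁ + b·p₂ ≈ (0.419, 0.882, -0.216); φ = arcsin(p_z) ≈ -12.50°, λ = atan2(p_y, p_x) ≈ 64.59°.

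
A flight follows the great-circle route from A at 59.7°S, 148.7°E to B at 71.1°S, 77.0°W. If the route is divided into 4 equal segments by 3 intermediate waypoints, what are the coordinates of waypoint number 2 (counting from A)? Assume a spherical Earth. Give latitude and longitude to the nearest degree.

≈ 79°S, 172°W

Write both endpoints as unit vectors p₁, p₂ with components (cos φ cos λ, cos φ sin λ, sin φ).
The central angle between the endpoints is δ = arccos(p₁·p₂) ≈ 0.792 rad (45.4°).
Interpolate at f = 2/4 with slerp weights a = sin((1−f)δ)/sin δ ≈ 0.542, b = sin(fδ)/sin δ ≈ 0.542.
p = a·p₁ + b·p₂ ≈ (-0.194, -0.029, -0.981); φ = arcsin(p_z) ≈ -78.68°, λ = atan2(p_y, p_x) ≈ -171.51°.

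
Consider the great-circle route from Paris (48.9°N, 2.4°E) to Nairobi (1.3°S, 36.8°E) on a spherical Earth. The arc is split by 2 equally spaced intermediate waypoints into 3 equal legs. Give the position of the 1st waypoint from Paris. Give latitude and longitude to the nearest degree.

Write both endpoints as unit vectors p₁, p₂ with components (cos φ cos λ, cos φ sin λ, sin φ).
The central angle between the endpoints is δ = arccos(p₁·p₂) ≈ 1.018 rad (58.3°).
Interpolate at f = 1/3 with slerp weights a = sin((1−f)δ)/sin δ ≈ 0.738, b = sin(fδ)/sin δ ≈ 0.391.
p = a·p₁ + b·p₂ ≈ (0.798, 0.255, 0.547); φ = arcsin(p_z) ≈ 33.16°, λ = atan2(p_y, p_x) ≈ 17.70°.

≈ (33°N, 18°E)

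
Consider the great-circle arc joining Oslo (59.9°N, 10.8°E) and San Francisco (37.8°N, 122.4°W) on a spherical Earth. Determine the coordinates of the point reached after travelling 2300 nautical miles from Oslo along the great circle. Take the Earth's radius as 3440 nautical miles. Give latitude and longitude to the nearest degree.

≈ 68°N, 85°W

From cos δ = sin φ₁ sin φ₂ + cos φ₁ cos φ₂ cos Δλ, the central angle is δ ≈ 1.309 rad (75.0°). The total great-circle distance is δ·R ≈ 1.309 × 3440 ≈ 4502 nmi, so the target fraction is f = 2300/4502 ≈ 0.511.
Interpolate at f ≈ 0.511 with slerp weights a = sin((1−f)δ)/sin δ ≈ 0.618, b = sin(fδ)/sin δ ≈ 0.642.
p = a·p₁ + b·p₂ ≈ (0.033, -0.370, 0.928); φ = arcsin(p_z) ≈ 68.19°, λ = atan2(p_y, p_x) ≈ -84.91°.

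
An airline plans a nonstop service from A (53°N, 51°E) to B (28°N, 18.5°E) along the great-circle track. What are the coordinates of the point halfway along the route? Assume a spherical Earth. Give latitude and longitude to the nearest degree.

Convert each endpoint to a unit vector on the sphere (x = cos φ cos λ, y = cos φ sin λ, z = sin φ).
The central angle between the endpoints is δ = arccos(p₁·p₂) ≈ 0.604 rad (34.6°).
Interpolate at f = 1/2 with slerp weights a = sin((1−f)δ)/sin δ ≈ 0.524, b = sin(fδ)/sin δ ≈ 0.524.
p = a·p₁ + b·p₂ ≈ (0.637, 0.392, 0.664); φ = arcsin(p_z) ≈ 41.61°, λ = atan2(p_y, p_x) ≈ 31.59°.

≈ (42°N, 32°E)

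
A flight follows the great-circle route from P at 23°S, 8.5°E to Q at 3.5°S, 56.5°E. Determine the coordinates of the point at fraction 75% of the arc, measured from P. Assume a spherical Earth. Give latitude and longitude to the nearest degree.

≈ 9°S, 45°E

The haversine formula gives a central angle δ ≈ 0.878 rad (50.3°) between the endpoints.
Interpolate at f = 0.75 with slerp weights a = sin((1−f)δ)/sin δ ≈ 0.283, b = sin(fδ)/sin δ ≈ 0.795.
p = a·p₁ + b·p₂ ≈ (0.696, 0.700, -0.159); φ = arcsin(p_z) ≈ -9.16°, λ = atan2(p_y, p_x) ≈ 45.19°.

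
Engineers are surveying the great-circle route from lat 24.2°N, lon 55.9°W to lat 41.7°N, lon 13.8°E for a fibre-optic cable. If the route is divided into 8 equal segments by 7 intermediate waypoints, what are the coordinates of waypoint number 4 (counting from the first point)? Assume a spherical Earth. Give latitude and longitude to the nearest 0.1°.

The haversine formula gives a central angle δ ≈ 1.037 rad (59.4°) between the endpoints.
Interpolate at f = 4/8 with slerp weights a = sin((1−f)δ)/sin δ ≈ 0.576, b = sin(fδ)/sin δ ≈ 0.576.
p = a·p₁ + b·p₂ ≈ (0.712, -0.332, 0.619); φ = arcsin(p_z) ≈ 38.24°, λ = atan2(p_y, p_x) ≈ -25.02°.

≈ lat 38.2°N, lon 25.0°W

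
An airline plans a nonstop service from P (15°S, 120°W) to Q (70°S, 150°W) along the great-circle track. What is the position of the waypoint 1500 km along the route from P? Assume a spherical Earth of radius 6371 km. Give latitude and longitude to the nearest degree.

≈ (28°S, 123°W)

Write both endpoints as unit vectors p₁, p₂ with components (cos φ cos λ, cos φ sin λ, sin φ).
The central angle between the endpoints is δ = arccos(p₁·p₂) ≈ 1.013 rad (58.0°). The total great-circle distance is δ·R ≈ 1.013 × 6371 ≈ 6454 km, so the target fraction is f = 1500/6454 ≈ 0.232.
Interpolate at f ≈ 0.232 with slerp weights a = sin((1−f)δ)/sin δ ≈ 0.827, b = sin(fδ)/sin δ ≈ 0.275.
p = a·p₁ + b·p₂ ≈ (-0.481, -0.739, -0.472); φ = arcsin(p_z) ≈ -28.19°, λ = atan2(p_y, p_x) ≈ -123.06°.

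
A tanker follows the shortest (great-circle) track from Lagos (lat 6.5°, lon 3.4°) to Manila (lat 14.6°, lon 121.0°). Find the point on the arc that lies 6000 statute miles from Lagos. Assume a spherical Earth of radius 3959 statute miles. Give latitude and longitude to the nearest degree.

≈ lat 20°, lon 92°

Convert each endpoint to a unit vector on the sphere (x = cos φ cos λ, y = cos φ sin λ, z = sin φ).
The central angle between the endpoints is δ = arccos(p₁·p₂) ≈ 2.001 rad (114.6°). The total great-circle distance is δ·R ≈ 2.001 × 3959 ≈ 7921 mi, so the target fraction is f = 6000/7921 ≈ 0.757.
Interpolate at f ≈ 0.757 with slerp weights a = sin((1−f)δ)/sin δ ≈ 0.513, b = sin(fδ)/sin δ ≈ 1.098.
p = a·p₁ + b·p₂ ≈ (-0.038, 0.941, 0.335); φ = arcsin(p_z) ≈ 19.57°, λ = atan2(p_y, p_x) ≈ 92.34°.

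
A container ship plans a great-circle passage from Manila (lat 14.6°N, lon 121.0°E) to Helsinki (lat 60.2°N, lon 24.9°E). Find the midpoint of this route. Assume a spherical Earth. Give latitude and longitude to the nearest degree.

Convert each endpoint to a unit vector on the sphere (x = cos φ cos λ, y = cos φ sin λ, z = sin φ).
The central angle between the endpoints is δ = arccos(p₁·p₂) ≈ 1.402 rad (80.3°).
Interpolate at f = 1/2 with slerp weights a = sin((1−f)δ)/sin δ ≈ 0.654, b = sin(fδ)/sin δ ≈ 0.654.
p = a·p₁ + b·p₂ ≈ (-0.031, 0.680, 0.733); φ = arcsin(p_z) ≈ 47.12°, λ = atan2(p_y, p_x) ≈ 92.63°.

≈ lat 47°N, lon 93°E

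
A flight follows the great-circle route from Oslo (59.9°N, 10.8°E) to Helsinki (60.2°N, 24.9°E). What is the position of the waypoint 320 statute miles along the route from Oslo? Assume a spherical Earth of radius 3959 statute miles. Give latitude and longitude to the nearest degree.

≈ 60°N, 20°E

The haversine formula gives a central angle δ ≈ 0.123 rad (7.0°) between the endpoints. The total great-circle distance is δ·R ≈ 0.123 × 3959 ≈ 486 mi, so the target fraction is f = 320/486 ≈ 0.659.
Interpolate at f ≈ 0.659 with slerp weights a = sin((1−f)δ)/sin δ ≈ 0.342, b = sin(fδ)/sin δ ≈ 0.659.
p = a·p₁ + b·p₂ ≈ (0.466, 0.170, 0.868); φ = arcsin(p_z) ≈ 60.27°, λ = atan2(p_y, p_x) ≈ 20.06°.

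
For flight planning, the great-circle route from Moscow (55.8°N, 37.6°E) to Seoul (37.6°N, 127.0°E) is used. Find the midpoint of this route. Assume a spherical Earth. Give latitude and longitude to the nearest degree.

Write both endpoints as unit vectors p₁, p₂ with components (cos φ cos λ, cos φ sin λ, sin φ).
The central angle between the endpoints is δ = arccos(p₁·p₂) ≈ 1.036 rad (59.4°).
Interpolate at f = 1/2 with slerp weights a = sin((1−f)δ)/sin δ ≈ 0.576, b = sin(fδ)/sin δ ≈ 0.576.
p = a·p₁ + b·p₂ ≈ (-0.018, 0.562, 0.827); φ = arcsin(p_z) ≈ 55.81°, λ = atan2(p_y, p_x) ≈ 91.85°.

≈ 56°N, 92°E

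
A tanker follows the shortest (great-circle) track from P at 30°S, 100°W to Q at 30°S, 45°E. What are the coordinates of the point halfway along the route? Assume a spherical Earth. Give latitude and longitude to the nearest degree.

From cos δ = sin φ₁ sin φ₂ + cos φ₁ cos φ₂ cos Δλ, the central angle is δ ≈ 1.944 rad (111.4°).
Interpolate at f = 1/2 with slerp weights a = sin((1−f)δ)/sin δ ≈ 0.887, b = sin(fδ)/sin δ ≈ 0.887.
p = a·p₁ + b·p₂ ≈ (0.410, -0.213, -0.887); φ = arcsin(p_z) ≈ -62.49°, λ = atan2(p_y, p_x) ≈ -27.50°.

≈ 62°S, 27°W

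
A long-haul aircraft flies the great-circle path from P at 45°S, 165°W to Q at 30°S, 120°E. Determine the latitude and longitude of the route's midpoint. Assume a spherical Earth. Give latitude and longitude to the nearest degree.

≈ 44°S, 153°E

Write both endpoints as unit vectors p₁, p₂ with components (cos φ cos λ, cos φ sin λ, sin φ).
The central angle between the endpoints is δ = arccos(p₁·p₂) ≈ 1.033 rad (59.2°).
Interpolate at f = 1/2 with slerp weights a = sin((1−f)δ)/sin δ ≈ 0.575, b = sin(fδ)/sin δ ≈ 0.575.
p = a·p₁ + b·p₂ ≈ (-0.642, 0.326, -0.694); φ = arcsin(p_z) ≈ -43.96°, λ = atan2(p_y, p_x) ≈ 153.07°.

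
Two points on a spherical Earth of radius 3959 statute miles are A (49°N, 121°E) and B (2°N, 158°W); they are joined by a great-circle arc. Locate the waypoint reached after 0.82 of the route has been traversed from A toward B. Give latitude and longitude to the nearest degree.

Write both endpoints as unit vectors p₁, p₂ with components (cos φ cos λ, cos φ sin λ, sin φ).
The central angle between the endpoints is δ = arccos(p₁·p₂) ≈ 1.442 rad (82.6°).
Interpolate at f = 0.82 with slerp weights a = sin((1−f)δ)/sin δ ≈ 0.259, b = sin(fδ)/sin δ ≈ 0.933.
p = a·p₁ + b·p₂ ≈ (-0.952, -0.204, 0.228); φ = arcsin(p_z) ≈ 13.17°, λ = atan2(p_y, p_x) ≈ -167.91°.

≈ (13°N, 168°W)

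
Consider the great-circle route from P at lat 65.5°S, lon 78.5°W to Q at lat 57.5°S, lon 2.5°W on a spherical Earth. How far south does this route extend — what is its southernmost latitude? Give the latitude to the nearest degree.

The great circle lies in the plane with unit normal n̂ = (p₁ × p₂)/|p₁ × p₂|.
Here n̂_z ≈ +0.379; the vertex latitude is φ_max = arccos|n̂_z| ≈ 67.7°.
Check via Clairaut: cos φ_max = |cos φ₁| · sin C = cos(65.5°)·sin(113.9°) ≈ 0.379, again giving ≈ 67.7°.

≈ 68°S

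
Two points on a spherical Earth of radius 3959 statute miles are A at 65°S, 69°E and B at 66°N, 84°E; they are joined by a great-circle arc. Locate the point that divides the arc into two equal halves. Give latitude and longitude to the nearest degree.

Convert each endpoint to a unit vector on the sphere (x = cos φ cos λ, y = cos φ sin λ, z = sin φ).
The central angle between the endpoints is δ = arccos(p₁·p₂) ≈ 2.294 rad (131.4°).
Interpolate at f = 1/2 with slerp weights a = sin((1−f)δ)/sin δ ≈ 1.216, b = sin(fδ)/sin δ ≈ 1.216.
p = a·p₁ + b·p₂ ≈ (0.236, 0.972, 0.009); φ = arcsin(p_z) ≈ 0.50°, λ = atan2(p_y, p_x) ≈ 76.36°.

≈ 1°N, 76°E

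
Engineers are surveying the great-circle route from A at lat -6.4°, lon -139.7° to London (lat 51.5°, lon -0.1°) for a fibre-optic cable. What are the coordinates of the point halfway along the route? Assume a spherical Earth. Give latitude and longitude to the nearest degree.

≈ lat 46°, lon -102°

Convert each endpoint to a unit vector on the sphere (x = cos φ cos λ, y = cos φ sin λ, z = sin φ).
The central angle between the endpoints is δ = arccos(p₁·p₂) ≈ 2.163 rad (123.9°).
Interpolate at f = 1/2 with slerp weights a = sin((1−f)δ)/sin δ ≈ 1.064, b = sin(fδ)/sin δ ≈ 1.064.
p = a·p₁ + b·p₂ ≈ (-0.144, -0.685, 0.714); φ = arcsin(p_z) ≈ 45.57°, λ = atan2(p_y, p_x) ≈ -101.88°.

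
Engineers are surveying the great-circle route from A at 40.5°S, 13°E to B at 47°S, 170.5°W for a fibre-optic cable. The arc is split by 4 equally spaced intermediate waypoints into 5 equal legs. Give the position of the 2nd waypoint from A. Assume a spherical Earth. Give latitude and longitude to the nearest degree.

≈ 77°S, 20°E

The haversine formula gives a central angle δ ≈ 1.613 rad (92.4°) between the endpoints.
Interpolate at f = 2/5 with slerp weights a = sin((1−f)δ)/sin δ ≈ 0.825, b = sin(fδ)/sin δ ≈ 0.602.
p = a·p₁ + b·p₂ ≈ (0.206, 0.073, -0.976); φ = arcsin(p_z) ≈ -77.37°, λ = atan2(p_y, p_x) ≈ 19.58°.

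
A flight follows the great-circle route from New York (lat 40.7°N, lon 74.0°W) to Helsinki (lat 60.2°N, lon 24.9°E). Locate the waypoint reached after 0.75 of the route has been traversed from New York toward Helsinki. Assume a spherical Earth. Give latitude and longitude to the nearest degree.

The haversine formula gives a central angle δ ≈ 1.038 rad (59.5°) between the endpoints.
Interpolate at f = 0.75 with slerp weights a = sin((1−f)δ)/sin δ ≈ 0.298, b = sin(fδ)/sin δ ≈ 0.815.
p = a·p₁ + b·p₂ ≈ (0.430, -0.047, 0.902); φ = arcsin(p_z) ≈ 64.39°, λ = atan2(p_y, p_x) ≈ -6.18°.

≈ lat 64°N, lon 6°W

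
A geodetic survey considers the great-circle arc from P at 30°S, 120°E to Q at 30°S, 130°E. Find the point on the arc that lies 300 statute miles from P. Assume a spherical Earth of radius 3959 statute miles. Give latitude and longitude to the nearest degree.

≈ 30°S, 125°E

Write both endpoints as unit vectors p₁, p₂ with components (cos φ cos λ, cos φ sin λ, sin φ).
The central angle between the endpoints is δ = arccos(p₁·p₂) ≈ 0.151 rad (8.7°). The total great-circle distance is δ·R ≈ 0.151 × 3959 ≈ 598 mi, so the target fraction is f = 300/598 ≈ 0.501.
Interpolate at f ≈ 0.501 with slerp weights a = sin((1−f)δ)/sin δ ≈ 0.500, b = sin(fδ)/sin δ ≈ 0.503.
p = a·p₁ + b·p₂ ≈ (-0.496, 0.709, -0.501); φ = arcsin(p_z) ≈ -30.09°, λ = atan2(p_y, p_x) ≈ 125.01°.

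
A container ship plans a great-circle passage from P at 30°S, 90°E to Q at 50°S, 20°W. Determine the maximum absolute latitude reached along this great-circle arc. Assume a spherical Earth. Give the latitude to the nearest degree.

The great circle lies in the plane with unit normal n̂ = (p₁ × p₂)/|p₁ × p₂|.
Here n̂_z ≈ -0.533; the vertex latitude is φ_max = arccos|n̂_z| ≈ 57.8°.
Check via Clairaut: cos φ_max = |cos φ₁| · sin C = cos(30.0°)·sin(142.0°) ≈ 0.533, again giving ≈ 57.8°.

≈ 58°S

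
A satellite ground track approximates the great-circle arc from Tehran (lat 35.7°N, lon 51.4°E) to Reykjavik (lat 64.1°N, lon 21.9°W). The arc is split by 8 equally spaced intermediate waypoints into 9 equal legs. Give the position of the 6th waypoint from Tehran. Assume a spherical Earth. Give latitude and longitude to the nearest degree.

Convert each endpoint to a unit vector on the sphere (x = cos φ cos λ, y = cos φ sin λ, z = sin φ).
The central angle between the endpoints is δ = arccos(p₁·p₂) ≈ 0.893 rad (51.2°).
Interpolate at f = 6/9 with slerp weights a = sin((1−f)δ)/sin δ ≈ 0.377, b = sin(fδ)/sin δ ≈ 0.720.
p = a·p₁ + b·p₂ ≈ (0.483, 0.122, 0.867); φ = arcsin(p_z) ≈ 60.15°, λ = atan2(p_y, p_x) ≈ 14.15°.

≈ lat 60°N, lon 14°E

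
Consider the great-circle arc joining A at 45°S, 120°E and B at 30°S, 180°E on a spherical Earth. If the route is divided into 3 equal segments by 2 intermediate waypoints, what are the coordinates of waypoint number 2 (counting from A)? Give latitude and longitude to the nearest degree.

Write both endpoints as unit vectors p₁, p₂ with components (cos φ cos λ, cos φ sin λ, sin φ).
The central angle between the endpoints is δ = arccos(p₁·p₂) ≈ 0.850 rad (48.7°).
Interpolate at f = 2/3 with slerp weights a = sin((1−f)δ)/sin δ ≈ 0.372, b = sin(fδ)/sin δ ≈ 0.715.
p = a·p₁ + b·p₂ ≈ (-0.750, 0.228, -0.620); φ = arcsin(p_z) ≈ -38.35°, λ = atan2(p_y, p_x) ≈ 163.11°.

≈ 38°S, 163°E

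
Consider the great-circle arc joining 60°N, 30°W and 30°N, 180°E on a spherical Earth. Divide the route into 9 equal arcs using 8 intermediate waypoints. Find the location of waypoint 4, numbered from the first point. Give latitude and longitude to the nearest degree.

Write both endpoints as unit vectors p₁, p₂ with components (cos φ cos λ, cos φ sin λ, sin φ).
The central angle between the endpoints is δ = arccos(p₁·p₂) ≈ 1.513 rad (86.7°).
Interpolate at f = 4/9 with slerp weights a = sin((1−f)δ)/sin δ ≈ 0.746, b = sin(fδ)/sin δ ≈ 0.624.
p = a·p₁ + b·p₂ ≈ (-0.217, -0.187, 0.958); φ = arcsin(p_z) ≈ 73.36°, λ = atan2(p_y, p_x) ≈ -139.34°.

≈ 73°N, 139°W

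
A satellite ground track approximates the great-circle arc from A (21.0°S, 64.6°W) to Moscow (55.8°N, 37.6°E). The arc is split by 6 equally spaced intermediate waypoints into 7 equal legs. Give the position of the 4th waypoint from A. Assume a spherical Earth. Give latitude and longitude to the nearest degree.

≈ (32°N, 25°W)

Write both endpoints as unit vectors p₁, p₂ with components (cos φ cos λ, cos φ sin λ, sin φ).
The central angle between the endpoints is δ = arccos(p₁·p₂) ≈ 1.990 rad (114.0°).
Interpolate at f = 4/7 with slerp weights a = sin((1−f)δ)/sin δ ≈ 0.825, b = sin(fδ)/sin δ ≈ 0.994.
p = a·p₁ + b·p₂ ≈ (0.773, -0.355, 0.526); φ = arcsin(p_z) ≈ 31.75°, λ = atan2(p_y, p_x) ≈ -24.66°.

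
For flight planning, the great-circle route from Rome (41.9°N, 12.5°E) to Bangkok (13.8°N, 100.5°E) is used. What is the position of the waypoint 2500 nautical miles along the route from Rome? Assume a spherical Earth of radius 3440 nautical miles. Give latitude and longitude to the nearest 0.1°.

From cos δ = sin φ₁ sin φ₂ + cos φ₁ cos φ₂ cos Δλ, the central angle is δ ≈ 1.385 rad (79.4°). The total great-circle distance is δ·R ≈ 1.385 × 3440 ≈ 4765 nmi, so the target fraction is f = 2500/4765 ≈ 0.525.
Interpolate at f ≈ 0.525 with slerp weights a = sin((1−f)δ)/sin δ ≈ 0.623, b = sin(fδ)/sin δ ≈ 0.676.
p = a·p₁ + b·p₂ ≈ (0.333, 0.746, 0.577); φ = arcsin(p_z) ≈ 35.24°, λ = atan2(p_y, p_x) ≈ 65.95°.

≈ 35.2°N, 66.0°E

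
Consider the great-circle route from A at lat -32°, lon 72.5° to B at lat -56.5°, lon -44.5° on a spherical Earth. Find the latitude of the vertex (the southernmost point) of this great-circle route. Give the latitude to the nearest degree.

≈ -65°

The great circle lies in the plane with unit normal n̂ = (p₁ × p₂)/|p₁ × p₂|.
Here n̂_z ≈ -0.428; the vertex latitude is φ_max = arccos|n̂_z| ≈ 64.6°.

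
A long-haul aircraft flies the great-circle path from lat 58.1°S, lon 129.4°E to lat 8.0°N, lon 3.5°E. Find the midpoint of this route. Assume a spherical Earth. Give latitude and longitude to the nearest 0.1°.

≈ lat 41.4°S, lon 35.7°E

Write both endpoints as unit vectors p₁, p₂ with components (cos φ cos λ, cos φ sin λ, sin φ).
The central angle between the endpoints is δ = arccos(p₁·p₂) ≈ 2.010 rad (115.2°).
Interpolate at f = 1/2 with slerp weights a = sin((1−f)δ)/sin δ ≈ 0.933, b = sin(fδ)/sin δ ≈ 0.933.
p = a·p₁ + b·p₂ ≈ (0.609, 0.437, -0.662); φ = arcsin(p_z) ≈ -41.44°, λ = atan2(p_y, p_x) ≈ 35.67°.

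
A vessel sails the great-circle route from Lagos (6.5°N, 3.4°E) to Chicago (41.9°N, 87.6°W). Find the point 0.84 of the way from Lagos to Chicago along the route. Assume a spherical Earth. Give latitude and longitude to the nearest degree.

≈ (42°N, 69°W)

Write both endpoints as unit vectors p₁, p₂ with components (cos φ cos λ, cos φ sin λ, sin φ).
The central angle between the endpoints is δ = arccos(p₁·p₂) ≈ 1.508 rad (86.4°).
Interpolate at f = 0.84 with slerp weights a = sin((1−f)δ)/sin δ ≈ 0.239, b = sin(fδ)/sin δ ≈ 0.956.
p = a·p₁ + b·p₂ ≈ (0.267, -0.697, 0.666); φ = arcsin(p_z) ≈ 41.73°, λ = atan2(p_y, p_x) ≈ -69.02°.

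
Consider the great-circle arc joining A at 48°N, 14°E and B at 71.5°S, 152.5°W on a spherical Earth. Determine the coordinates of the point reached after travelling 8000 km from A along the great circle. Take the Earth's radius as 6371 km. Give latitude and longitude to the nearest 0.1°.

≈ 23.3°S, 3.3°E

The haversine formula gives a central angle δ ≈ 2.717 rad (155.7°) between the endpoints. The total great-circle distance is δ·R ≈ 2.717 × 6371 ≈ 17310 km, so the target fraction is f = 8000/17310 ≈ 0.462.
Interpolate at f ≈ 0.462 with slerp weights a = sin((1−f)δ)/sin δ ≈ 2.413, b = sin(fδ)/sin δ ≈ 2.308.
p = a·p₁ + b·p₂ ≈ (0.917, 0.052, -0.396); φ = arcsin(p_z) ≈ -23.30°, λ = atan2(p_y, p_x) ≈ 3.27°.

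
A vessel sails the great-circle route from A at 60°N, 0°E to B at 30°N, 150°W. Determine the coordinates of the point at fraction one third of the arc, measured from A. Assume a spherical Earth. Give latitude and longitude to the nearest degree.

≈ 77°N, 74°W

The haversine formula gives a central angle δ ≈ 1.513 rad (86.7°) between the endpoints.
Interpolate at f = 1/3 with slerp weights a = sin((1−f)δ)/sin δ ≈ 0.847, b = sin(fδ)/sin δ ≈ 0.484.
p = a·p₁ + b·p₂ ≈ (0.061, -0.210, 0.976); φ = arcsin(p_z) ≈ 77.40°, λ = atan2(p_y, p_x) ≈ -73.83°.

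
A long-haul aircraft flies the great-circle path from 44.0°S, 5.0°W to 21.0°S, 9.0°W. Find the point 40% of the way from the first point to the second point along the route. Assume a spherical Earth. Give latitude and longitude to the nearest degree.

Convert each endpoint to a unit vector on the sphere (x = cos φ cos λ, y = cos φ sin λ, z = sin φ).
The central angle between the endpoints is δ = arccos(p₁·p₂) ≈ 0.406 rad (23.2°).
Interpolate at f = 0.40 with slerp weights a = sin((1−f)δ)/sin δ ≈ 0.611, b = sin(fδ)/sin δ ≈ 0.409.
p = a·p₁ + b·p₂ ≈ (0.815, -0.098, -0.571); φ = arcsin(p_z) ≈ -34.82°, λ = atan2(p_y, p_x) ≈ -6.86°.

≈ 35°S, 7°W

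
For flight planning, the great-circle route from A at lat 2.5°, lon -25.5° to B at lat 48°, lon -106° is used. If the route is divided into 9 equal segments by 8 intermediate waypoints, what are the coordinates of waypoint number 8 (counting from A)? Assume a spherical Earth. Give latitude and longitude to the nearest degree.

From cos δ = sin φ₁ sin φ₂ + cos φ₁ cos φ₂ cos Δλ, the central angle is δ ≈ 1.428 rad (81.8°).
Interpolate at f = 8/9 with slerp weights a = sin((1−f)δ)/sin δ ≈ 0.160, b = sin(fδ)/sin δ ≈ 0.965.
p = a·p₁ + b·p₂ ≈ (-0.034, -0.689, 0.724); φ = arcsin(p_z) ≈ 46.37°, λ = atan2(p_y, p_x) ≈ -92.83°.

≈ lat 46°, lon -93°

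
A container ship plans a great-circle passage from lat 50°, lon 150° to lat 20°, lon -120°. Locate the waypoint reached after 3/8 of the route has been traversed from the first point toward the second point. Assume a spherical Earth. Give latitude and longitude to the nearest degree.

From cos δ = sin φ₁ sin φ₂ + cos φ₁ cos φ₂ cos Δλ, the central angle is δ ≈ 1.306 rad (74.8°).
Interpolate at f = 3/8 with slerp weights a = sin((1−f)δ)/sin δ ≈ 0.755, b = sin(fδ)/sin δ ≈ 0.487.
p = a·p₁ + b·p₂ ≈ (-0.649, -0.154, 0.745); φ = arcsin(p_z) ≈ 48.15°, λ = atan2(p_y, p_x) ≈ -166.65°.

≈ lat 48°, lon -167°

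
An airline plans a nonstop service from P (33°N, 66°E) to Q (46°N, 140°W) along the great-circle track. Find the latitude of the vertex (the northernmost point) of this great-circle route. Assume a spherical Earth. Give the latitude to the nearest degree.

The great circle lies in the plane with unit normal n̂ = (p₁ × p₂)/|p₁ × p₂|.
Here n̂_z ≈ +0.258; the vertex latitude is φ_max = arccos|n̂_z| ≈ 75.1°.

≈ 75°N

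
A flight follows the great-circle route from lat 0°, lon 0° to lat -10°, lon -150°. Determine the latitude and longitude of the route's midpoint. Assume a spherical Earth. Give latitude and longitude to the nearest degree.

≈ lat -19°, lon -73°

Convert each endpoint to a unit vector on the sphere (x = cos φ cos λ, y = cos φ sin λ, z = sin φ).
The central angle between the endpoints is δ = arccos(p₁·p₂) ≈ 2.592 rad (148.5°).
Interpolate at f = 1/2 with slerp weights a = sin((1−f)δ)/sin δ ≈ 1.843, b = sin(fδ)/sin δ ≈ 1.843.
p = a·p₁ + b·p₂ ≈ (0.271, -0.908, -0.320); φ = arcsin(p_z) ≈ -18.67°, λ = atan2(p_y, p_x) ≈ -73.36°.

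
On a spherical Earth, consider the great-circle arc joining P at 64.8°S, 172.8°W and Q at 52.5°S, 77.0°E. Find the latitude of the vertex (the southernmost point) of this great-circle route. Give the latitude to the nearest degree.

The great circle lies in the plane with unit normal n̂ = (p₁ × p₂)/|p₁ × p₂|.
Here n̂_z ≈ -0.313; the vertex latitude is φ_max = arccos|n̂_z| ≈ 71.8°.

≈ 72°S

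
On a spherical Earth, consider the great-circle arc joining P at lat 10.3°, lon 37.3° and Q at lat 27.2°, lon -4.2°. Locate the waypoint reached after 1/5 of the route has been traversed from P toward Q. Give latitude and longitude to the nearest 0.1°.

From cos δ = sin φ₁ sin φ₂ + cos φ₁ cos φ₂ cos Δλ, the central angle is δ ≈ 0.742 rad (42.5°).
Interpolate at f = 1/5 with slerp weights a = sin((1−f)δ)/sin δ ≈ 0.828, b = sin(fδ)/sin δ ≈ 0.219.
p = a·p₁ + b·p₂ ≈ (0.842, 0.479, 0.248); φ = arcsin(p_z) ≈ 14.36°, λ = atan2(p_y, p_x) ≈ 29.65°.

≈ lat 14.4°, lon 29.7°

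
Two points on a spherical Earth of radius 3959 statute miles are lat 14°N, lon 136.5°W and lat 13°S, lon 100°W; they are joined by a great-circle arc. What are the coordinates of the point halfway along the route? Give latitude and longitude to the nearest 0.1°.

Convert each endpoint to a unit vector on the sphere (x = cos φ cos λ, y = cos φ sin λ, z = sin φ).
The central angle between the endpoints is δ = arccos(p₁·p₂) ≈ 0.788 rad (45.1°).
Interpolate at f = 1/2 with slerp weights a = sin((1−f)δ)/sin δ ≈ 0.541, b = sin(fδ)/sin δ ≈ 0.541.
p = a·p₁ + b·p₂ ≈ (-0.473, -0.881, 0.009); φ = arcsin(p_z) ≈ 0.53°, λ = atan2(p_y, p_x) ≈ -118.21°.

≈ lat 0.5°N, lon 118.2°W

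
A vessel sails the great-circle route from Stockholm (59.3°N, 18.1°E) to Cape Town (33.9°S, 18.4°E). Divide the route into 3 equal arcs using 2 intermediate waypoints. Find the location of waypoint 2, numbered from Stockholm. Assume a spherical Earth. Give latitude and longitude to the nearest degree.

The haversine formula gives a central angle δ ≈ 1.627 rad (93.2°) between the endpoints.
Interpolate at f = 2/3 with slerp weights a = sin((1−f)δ)/sin δ ≈ 0.517, b = sin(fδ)/sin δ ≈ 0.885.
p = a·p₁ + b·p₂ ≈ (0.948, 0.314, -0.049); φ = arcsin(p_z) ≈ -2.83°, λ = atan2(p_y, p_x) ≈ 18.32°.

≈ (3°S, 18°E)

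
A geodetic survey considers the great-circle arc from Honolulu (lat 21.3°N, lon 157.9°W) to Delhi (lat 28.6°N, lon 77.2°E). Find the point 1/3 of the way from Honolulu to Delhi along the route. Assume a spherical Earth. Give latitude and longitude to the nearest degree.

≈ lat 41°N, lon 167°E

Convert each endpoint to a unit vector on the sphere (x = cos φ cos λ, y = cos φ sin λ, z = sin φ).
The central angle between the endpoints is δ = arccos(p₁·p₂) ≈ 1.869 rad (107.1°).
Interpolate at f = 1/3 with slerp weights a = sin((1−f)δ)/sin δ ≈ 0.992, b = sin(fδ)/sin δ ≈ 0.611.
p = a·p₁ + b·p₂ ≈ (-0.737, 0.175, 0.652); φ = arcsin(p_z) ≈ 40.73°, λ = atan2(p_y, p_x) ≈ 166.64°.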